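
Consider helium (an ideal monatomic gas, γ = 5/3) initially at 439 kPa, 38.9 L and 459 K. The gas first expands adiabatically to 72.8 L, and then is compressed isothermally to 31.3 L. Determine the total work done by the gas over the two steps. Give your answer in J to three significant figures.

Step 1 (adiabatic): W = (P₁V₁ − P₂V₂)/(γ−1) = (17077 − 11245)/0.667 = 8748 J.
After step 1: P = 154.5 kPa, V = 72.8 L, T = 302.2 K.
Step 2 (isothermal): W = P₁V₁ ln(V₂/V₁) = (11245) ln(31.3/72.8) = -9492 J.
W_total = 8748 − 9492 = -743.7 J.

W_total ≈ -744 J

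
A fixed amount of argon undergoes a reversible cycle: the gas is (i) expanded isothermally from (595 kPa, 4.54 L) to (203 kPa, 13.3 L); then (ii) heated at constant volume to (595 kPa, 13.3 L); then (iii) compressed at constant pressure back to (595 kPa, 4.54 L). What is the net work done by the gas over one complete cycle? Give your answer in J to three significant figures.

Leg (i): W = PᵢVᵢ ln(V_f/Vᵢ) = (2701) ln(13.3/4.54) = 2903 J.
Leg (ii): W = 0.
Leg (iii): W = PΔV = (595)(4.54 − 13.3) = -5212 J.
W_net = 2903 − 5212 = -2309 J.

W_net ≈ -2310 J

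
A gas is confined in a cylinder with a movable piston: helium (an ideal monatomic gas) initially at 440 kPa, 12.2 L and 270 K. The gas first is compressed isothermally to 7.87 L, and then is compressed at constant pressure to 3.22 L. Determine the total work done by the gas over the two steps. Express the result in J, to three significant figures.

W_total ≈ -5520 J

Step 1 (isothermal): W = P₁V₁ ln(V₂/V₁) = (5368) ln(7.87/12.2) = -2353 J.
After step 1: P = 682.1 kPa, V = 7.87 L, T = 270 K.
Step 2 (isobaric): W = PΔV = (682.1 kPa)(3.22 − 7.87 L) = -3172 J.
W_total = -2353 − 3172 = -5525 J.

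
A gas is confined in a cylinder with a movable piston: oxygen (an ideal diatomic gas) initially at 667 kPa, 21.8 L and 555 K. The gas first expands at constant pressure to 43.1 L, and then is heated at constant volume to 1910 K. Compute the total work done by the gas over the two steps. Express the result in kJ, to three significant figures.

W_total ≈ 14.2 kJ

Step 1 (isobaric): W = PΔV = (667 kPa)(43.1 − 21.8 L) = 14207 J.
Step 2 (isochoric): W = 0 (constant volume).
W_total = 14207 + 0 = 14207 J.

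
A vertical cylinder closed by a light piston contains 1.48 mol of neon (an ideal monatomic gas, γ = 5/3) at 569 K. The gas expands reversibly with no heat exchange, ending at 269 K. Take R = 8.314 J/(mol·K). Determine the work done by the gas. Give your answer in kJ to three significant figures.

W ≈ 5.54 kJ

Adiabatic ⇒ Q = 0, so W_by = −ΔU = nCᵥ(T₁ − T₂).
Cᵥ = 3R/2 = 12.47 J/(mol·K).
W = (1.48)(12.47)(569 − 269) = 5537 J.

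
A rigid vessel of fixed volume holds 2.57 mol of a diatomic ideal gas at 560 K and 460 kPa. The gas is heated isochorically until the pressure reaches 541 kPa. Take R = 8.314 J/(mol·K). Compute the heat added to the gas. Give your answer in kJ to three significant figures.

Constant volume ⇒ W = 0, so Q = ΔU = nCᵥΔT with Cᵥ = 5R/2 = 20.79 J/(mol·K).
At constant V, T₂/T₁ = P₂/P₁ ⇒ ΔT = T₁(P₂/P₁ − 1) = 560·(541/460 − 1) = 98.61 K.
ΔU = (2.57)(20.79)(98.61) = 5267 J.

Q ≈ 5.27 kJ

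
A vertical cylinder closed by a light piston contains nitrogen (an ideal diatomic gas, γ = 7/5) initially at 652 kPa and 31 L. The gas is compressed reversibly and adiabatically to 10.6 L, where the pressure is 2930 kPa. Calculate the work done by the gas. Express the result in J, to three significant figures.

Adiabatic: W = (P₁V₁ − P₂V₂)/(γ − 1) with γ = 7/5.
P₁V₁ = 20212 J, P₂V₂ = 31058 J.
W = (20212 − 31058) / 0.4 = -27115 J.

W ≈ -27100 J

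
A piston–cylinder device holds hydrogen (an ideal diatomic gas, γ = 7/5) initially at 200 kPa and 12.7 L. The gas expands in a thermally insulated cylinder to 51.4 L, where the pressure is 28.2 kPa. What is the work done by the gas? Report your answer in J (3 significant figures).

Adiabatic: W = (P₁V₁ − P₂V₂)/(γ − 1) with γ = 7/5.
P₁V₁ = 2540 J, P₂V₂ = 1449 J.
W = (2540 − 1449) / 0.4 = 2726 J.

W ≈ 2730 J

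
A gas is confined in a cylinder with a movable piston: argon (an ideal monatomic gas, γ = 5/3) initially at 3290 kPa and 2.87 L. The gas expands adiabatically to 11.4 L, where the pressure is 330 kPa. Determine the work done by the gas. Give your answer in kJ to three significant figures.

Adiabatic: W = (P₁V₁ − P₂V₂)/(γ − 1) with γ = 5/3.
P₁V₁ = 9442 J, P₂V₂ = 3762 J.
W = (9442 − 3762) / 0.6667 = 8520 J.

W ≈ 8.52 kJ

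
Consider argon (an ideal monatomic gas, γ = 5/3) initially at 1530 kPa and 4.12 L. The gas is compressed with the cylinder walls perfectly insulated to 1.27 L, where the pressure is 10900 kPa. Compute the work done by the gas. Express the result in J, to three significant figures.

Adiabatic: W = (P₁V₁ − P₂V₂)/(γ − 1) with γ = 5/3.
P₁V₁ = 6304 J, P₂V₂ = 13843 J.
W = (6304 − 13843) / 0.6667 = -11309 J.

W ≈ -11300 J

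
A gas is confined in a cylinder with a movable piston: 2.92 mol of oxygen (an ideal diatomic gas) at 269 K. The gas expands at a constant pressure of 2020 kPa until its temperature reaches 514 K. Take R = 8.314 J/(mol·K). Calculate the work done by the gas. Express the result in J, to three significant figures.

W ≈ 5950 J

Isobaric: W = P ΔV = nR ΔT.
W = (2.92)(8.314)(514 − 269) = 5948 J.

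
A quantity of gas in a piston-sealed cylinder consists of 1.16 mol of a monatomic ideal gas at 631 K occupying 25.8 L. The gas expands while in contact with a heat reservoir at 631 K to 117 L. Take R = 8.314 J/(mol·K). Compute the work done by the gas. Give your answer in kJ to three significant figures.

W ≈ 9.20 kJ

Isothermal: W = nRT ln(V₂/V₁).
W = (1.16)(8.314)(631) × ln(117/25.8)
  = 6086 × 1.512
W_by_gas = 9200 J.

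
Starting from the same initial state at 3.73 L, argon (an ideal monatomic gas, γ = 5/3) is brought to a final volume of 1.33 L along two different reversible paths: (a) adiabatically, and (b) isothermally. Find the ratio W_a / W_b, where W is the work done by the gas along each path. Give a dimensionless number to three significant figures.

W_a / W_b ≈ 1.44

Path (a) adiabatic: W = P₁V₁(1 − (V₁/V₂)^(γ−1))/(γ−1) → W_a/(P₁V₁) = -1.483.
Path (b) isothermal: W = P₁V₁ ln(V₂/V₁) → W_b/(P₁V₁) = -1.031.
W_a / W_b = -1.483 / -1.031 = 1.438.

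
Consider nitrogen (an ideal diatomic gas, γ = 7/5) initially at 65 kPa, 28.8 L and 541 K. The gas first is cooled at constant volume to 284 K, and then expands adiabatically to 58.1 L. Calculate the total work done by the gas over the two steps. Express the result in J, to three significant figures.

Step 1 (isochoric): W = 0 (constant volume).
After step 1: P = 34.12 kPa (V unchanged).
Step 2 (adiabatic): W = (P₁V₁ − P₂V₂)/(γ−1) = (982.7 − 742.2)/0.4 = 601.3 J.
W_total = 0 + 601.3 = 601.3 J.

W_total ≈ 601 J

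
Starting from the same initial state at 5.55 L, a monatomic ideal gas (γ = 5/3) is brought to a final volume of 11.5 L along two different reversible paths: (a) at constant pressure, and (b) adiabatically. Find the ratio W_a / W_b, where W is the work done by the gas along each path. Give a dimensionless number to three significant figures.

W_a / W_b ≈ 1.86

Path (a) isobaric: W = P₁(V₂ − V₁) → W_a/(P₁V₁) = 1.072.
Path (b) adiabatic: W = P₁V₁(1 − (V₁/V₂)^(γ−1))/(γ−1) → W_b/(P₁V₁) = 0.5771.
W_a / W_b = 1.072 / 0.5771 = 1.858.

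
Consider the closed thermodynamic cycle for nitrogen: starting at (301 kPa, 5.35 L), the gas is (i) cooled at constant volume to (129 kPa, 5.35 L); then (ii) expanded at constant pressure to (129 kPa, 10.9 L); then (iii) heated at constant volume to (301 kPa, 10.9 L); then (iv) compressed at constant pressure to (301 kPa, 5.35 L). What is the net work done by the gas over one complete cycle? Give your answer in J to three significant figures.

W_net ≈ -955 J

Constant-volume legs do no work.
W(ii) = (129)(10.9 − 5.35) = 716 J; W(iv) = (301)(5.35 − 10.9) = -1671 J.
W_net = 716 − 1671 = -954.6 J (the counter-clockwise enclosed area).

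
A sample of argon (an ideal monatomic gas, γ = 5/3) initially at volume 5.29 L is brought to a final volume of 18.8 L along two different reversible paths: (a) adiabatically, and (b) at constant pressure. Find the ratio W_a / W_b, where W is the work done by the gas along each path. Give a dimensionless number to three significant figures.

Path (a) adiabatic: W = P₁V₁(1 − (V₁/V₂)^(γ−1))/(γ−1) → W_a/(P₁V₁) = 0.8559.
Path (b) isobaric: W = P₁(V₂ − V₁) → W_b/(P₁V₁) = 2.554.
W_a / W_b = 0.8559 / 2.554 = 0.3351.

W_a / W_b ≈ 0.335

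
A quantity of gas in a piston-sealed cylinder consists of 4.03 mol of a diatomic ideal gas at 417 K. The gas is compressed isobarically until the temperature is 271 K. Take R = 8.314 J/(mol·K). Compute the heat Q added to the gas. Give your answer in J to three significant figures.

Isobaric: W = nRΔT = (4.03)(8.314)(-146) = -4892 J.
ΔU = nCᵥΔT with Cᵥ = 5R/2: ΔU = (4.03)(20.79)(-146) = -12229 J.
Q = ΔU + W = -12229 − 4892 = -17121 J.

Q ≈ -17100 J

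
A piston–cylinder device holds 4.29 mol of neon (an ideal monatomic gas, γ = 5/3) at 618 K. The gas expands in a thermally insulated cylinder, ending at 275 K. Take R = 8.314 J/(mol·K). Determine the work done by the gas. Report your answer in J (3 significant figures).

W ≈ 18400 J

Adiabatic ⇒ Q = 0, so W_by = −ΔU = nCᵥ(T₁ − T₂).
Cᵥ = 3R/2 = 12.47 J/(mol·K).
W = (4.29)(12.47)(618 − 275) = 18351 J.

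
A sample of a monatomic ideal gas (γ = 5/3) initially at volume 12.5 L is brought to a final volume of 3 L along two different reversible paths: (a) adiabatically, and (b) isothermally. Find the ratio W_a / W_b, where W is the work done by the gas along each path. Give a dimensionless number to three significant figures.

W_a / W_b ≈ 1.67

Path (a) adiabatic: W = P₁V₁(1 − (V₁/V₂)^(γ−1))/(γ−1) → W_a/(P₁V₁) = -2.384.
Path (b) isothermal: W = P₁V₁ ln(V₂/V₁) → W_b/(P₁V₁) = -1.427.
W_a / W_b = -2.384 / -1.427 = 1.671.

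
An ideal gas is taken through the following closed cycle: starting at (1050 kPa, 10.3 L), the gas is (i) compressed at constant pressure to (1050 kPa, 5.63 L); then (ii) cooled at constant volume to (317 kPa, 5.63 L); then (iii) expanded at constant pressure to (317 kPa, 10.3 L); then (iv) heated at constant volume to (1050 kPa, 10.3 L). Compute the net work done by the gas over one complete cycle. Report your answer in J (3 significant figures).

W_net ≈ -3420 J

Constant-volume legs do no work.
W(i) = (1050)(5.63 − 10.3) = -4904 J; W(iii) = (317)(10.3 − 5.63) = 1480 J.
W_net = -4904 + 1480 = -3423 J (the counter-clockwise enclosed area).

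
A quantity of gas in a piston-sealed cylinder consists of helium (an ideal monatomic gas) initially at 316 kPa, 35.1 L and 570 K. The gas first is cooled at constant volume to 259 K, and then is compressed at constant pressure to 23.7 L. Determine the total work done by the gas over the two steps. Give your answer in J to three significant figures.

W_total ≈ -1640 J

Step 1 (isochoric): W = 0 (constant volume).
After step 1: P = 143.6 kPa (V unchanged).
Step 2 (isobaric): W = PΔV = (143.6 kPa)(23.7 − 35.1 L) = -1637 J.
W_total = 0 − 1637 = -1637 J.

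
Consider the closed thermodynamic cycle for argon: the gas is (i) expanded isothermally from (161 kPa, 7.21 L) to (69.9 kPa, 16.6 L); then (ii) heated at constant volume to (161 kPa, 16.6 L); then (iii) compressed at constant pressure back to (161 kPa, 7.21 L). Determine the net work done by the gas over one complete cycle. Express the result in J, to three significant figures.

W_net ≈ -544 J

Leg (i): W = PᵢVᵢ ln(V_f/Vᵢ) = (1161) ln(16.6/7.21) = 968 J.
Leg (ii): W = 0.
Leg (iii): W = PΔV = (161)(7.21 − 16.6) = -1512 J.
W_net = 968 − 1512 = -543.8 J.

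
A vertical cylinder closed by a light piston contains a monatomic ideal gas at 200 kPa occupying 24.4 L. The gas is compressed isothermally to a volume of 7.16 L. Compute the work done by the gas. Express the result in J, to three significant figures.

W ≈ -5980 J

Isothermal: W = nRT ln(V₂/V₁) = P₁V₁ ln(V₂/V₁).
P₁V₁ = (200 kPa)(24.4 L) = 4880 J.
W = 4880 × ln(7.16/24.4) = 4880 × -1.226
W_by_gas = -5983 J.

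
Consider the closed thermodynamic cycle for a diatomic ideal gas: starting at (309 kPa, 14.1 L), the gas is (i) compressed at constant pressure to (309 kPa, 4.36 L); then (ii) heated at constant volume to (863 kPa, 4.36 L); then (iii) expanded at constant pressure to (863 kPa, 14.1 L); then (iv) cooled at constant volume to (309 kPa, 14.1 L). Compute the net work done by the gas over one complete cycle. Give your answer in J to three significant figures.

W_net ≈ 5400 J

Constant-volume legs do no work.
W(i) = (309)(4.36 − 14.1) = -3010 J; W(iii) = (863)(14.1 − 4.36) = 8406 J.
W_net = -3010 + 8406 = 5396 J (the clockwise enclosed area).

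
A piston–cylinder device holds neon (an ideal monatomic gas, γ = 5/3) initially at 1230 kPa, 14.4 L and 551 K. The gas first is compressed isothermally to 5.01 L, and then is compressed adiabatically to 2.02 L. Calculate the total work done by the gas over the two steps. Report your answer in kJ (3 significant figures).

Step 1 (isothermal): W = P₁V₁ ln(V₂/V₁) = (17712) ln(5.01/14.4) = -18700 J.
After step 1: P = 3535 kPa, V = 5.01 L, T = 551 K.
Step 2 (adiabatic): W = (P₁V₁ − P₂V₂)/(γ−1) = (17712 − 32453)/0.667 = -22112 J.
W_total = -18700 − 22112 = -40812 J.

W_total ≈ -40.8 kJ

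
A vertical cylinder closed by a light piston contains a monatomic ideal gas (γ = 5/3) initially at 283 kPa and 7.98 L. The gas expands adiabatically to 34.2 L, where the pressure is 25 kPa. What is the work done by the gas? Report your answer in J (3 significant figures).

Adiabatic: W = (P₁V₁ − P₂V₂)/(γ − 1) with γ = 5/3.
P₁V₁ = 2258 J, P₂V₂ = 855 J.
W = (2258 − 855) / 0.6667 = 2105 J.

W ≈ 2110 J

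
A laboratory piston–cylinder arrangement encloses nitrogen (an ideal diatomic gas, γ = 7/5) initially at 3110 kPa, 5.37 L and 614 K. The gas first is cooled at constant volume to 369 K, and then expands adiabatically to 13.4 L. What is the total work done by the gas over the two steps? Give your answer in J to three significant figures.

W_total ≈ 7690 J

Step 1 (isochoric): W = 0 (constant volume).
After step 1: P = 1869 kPa (V unchanged).
Step 2 (adiabatic): W = (P₁V₁ − P₂V₂)/(γ−1) = (10037 − 6962)/0.4 = 7687 J.
W_total = 0 + 7687 = 7687 J.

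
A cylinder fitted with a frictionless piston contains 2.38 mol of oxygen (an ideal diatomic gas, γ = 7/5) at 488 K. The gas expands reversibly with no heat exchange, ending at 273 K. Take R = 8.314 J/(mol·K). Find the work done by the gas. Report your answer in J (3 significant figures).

Adiabatic ⇒ Q = 0, so W_by = −ΔU = nCᵥ(T₁ − T₂).
Cᵥ = 5R/2 = 20.79 J/(mol·K).
W = (2.38)(20.79)(488 − 273) = 10636 J.

W ≈ 10600 J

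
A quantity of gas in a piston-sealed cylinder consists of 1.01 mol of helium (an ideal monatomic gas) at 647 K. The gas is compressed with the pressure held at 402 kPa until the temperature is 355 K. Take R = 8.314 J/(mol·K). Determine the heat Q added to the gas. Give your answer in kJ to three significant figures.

Q ≈ -6.13 kJ

Isobaric: W = nRΔT = (1.01)(8.314)(-292) = -2452 J.
ΔU = nCᵥΔT with Cᵥ = 3R/2: ΔU = (1.01)(12.47)(-292) = -3678 J.
Q = ΔU + W = -3678 − 2452 = -6130 J.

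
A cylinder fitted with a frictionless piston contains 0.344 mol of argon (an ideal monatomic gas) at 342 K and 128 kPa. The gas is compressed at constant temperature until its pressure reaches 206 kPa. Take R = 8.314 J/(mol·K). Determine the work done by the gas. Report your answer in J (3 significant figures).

W ≈ -465 J

Isothermal process: W = nRT ln(V₂/V₁) = nRT ln(P₁/P₂).
W = (0.344)(8.314)(342) × ln(128/206)
  = 978.1 × ln(0.6214) = 978.1 × -0.4758
W_by_gas = -465.4 J.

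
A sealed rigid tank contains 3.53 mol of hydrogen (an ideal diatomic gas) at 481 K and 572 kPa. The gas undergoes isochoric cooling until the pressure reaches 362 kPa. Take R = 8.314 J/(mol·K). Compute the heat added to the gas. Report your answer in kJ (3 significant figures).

Constant volume ⇒ W = 0, so Q = ΔU = nCᵥΔT with Cᵥ = 5R/2 = 20.79 J/(mol·K).
At constant V, T₂/T₁ = P₂/P₁ ⇒ ΔT = T₁(P₂/P₁ − 1) = 481·(362/572 − 1) = -176.6 K.
ΔU = (3.53)(20.79)(-176.6) = -12957 J.

Q ≈ -13.0 kJ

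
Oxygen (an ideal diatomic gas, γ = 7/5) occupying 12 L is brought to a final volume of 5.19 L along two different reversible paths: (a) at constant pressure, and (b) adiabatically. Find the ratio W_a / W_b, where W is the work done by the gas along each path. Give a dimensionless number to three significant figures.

Path (a) isobaric: W = P₁(V₂ − V₁) → W_a/(P₁V₁) = -0.5675.
Path (b) adiabatic: W = P₁V₁(1 − (V₁/V₂)^(γ−1))/(γ−1) → W_b/(P₁V₁) = -0.9958.
W_a / W_b = -0.5675 / -0.9958 = 0.5699.

W_a / W_b ≈ 0.570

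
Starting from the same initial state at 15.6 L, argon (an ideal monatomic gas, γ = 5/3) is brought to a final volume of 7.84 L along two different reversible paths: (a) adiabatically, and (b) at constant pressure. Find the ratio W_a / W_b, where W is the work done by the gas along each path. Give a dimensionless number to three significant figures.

Path (a) adiabatic: W = P₁V₁(1 − (V₁/V₂)^(γ−1))/(γ−1) → W_a/(P₁V₁) = -0.873.
Path (b) isobaric: W = P₁(V₂ − V₁) → W_b/(P₁V₁) = -0.4974.
W_a / W_b = -0.873 / -0.4974 = 1.755.

W_a / W_b ≈ 1.75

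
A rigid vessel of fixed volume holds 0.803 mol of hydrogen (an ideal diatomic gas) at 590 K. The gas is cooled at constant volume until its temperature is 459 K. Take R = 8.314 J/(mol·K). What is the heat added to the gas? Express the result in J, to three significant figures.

Q ≈ -2190 J

Constant volume ⇒ W = 0, so Q = ΔU = nCᵥΔT with Cᵥ = 5R/2 = 20.79 J/(mol·K).
ΔU = (0.803)(20.79)(459 − 590) = -2186 J.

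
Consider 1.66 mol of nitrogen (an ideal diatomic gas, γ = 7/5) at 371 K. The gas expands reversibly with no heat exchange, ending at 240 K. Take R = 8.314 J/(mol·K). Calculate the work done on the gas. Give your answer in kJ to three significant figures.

Adiabatic ⇒ Q = 0, so W_by = −ΔU = nCᵥ(T₁ − T₂).
Cᵥ = 5R/2 = 20.79 J/(mol·K).
W = (1.66)(20.79)(371 − 240) = 4520 J.
Work on gas = −W_by = -4520 J.

W ≈ -4.52 kJ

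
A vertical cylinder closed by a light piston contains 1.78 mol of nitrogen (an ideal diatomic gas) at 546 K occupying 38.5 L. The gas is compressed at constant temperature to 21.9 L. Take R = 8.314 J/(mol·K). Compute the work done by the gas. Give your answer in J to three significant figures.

W ≈ -4560 J

Isothermal: W = nRT ln(V₂/V₁).
W = (1.78)(8.314)(546) × ln(21.9/38.5)
  = 8080 × -0.5642
W_by_gas = -4559 J.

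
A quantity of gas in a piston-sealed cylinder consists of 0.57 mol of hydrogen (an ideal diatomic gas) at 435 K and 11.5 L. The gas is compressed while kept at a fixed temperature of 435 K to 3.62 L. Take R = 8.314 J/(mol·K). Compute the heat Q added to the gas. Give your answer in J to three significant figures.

Isothermal ⇒ ΔU = 0, so Q = W = nRT ln(V₂/V₁).
Q = (0.57)(8.314)(435) ln(3.62/11.5) = 2061 × -1.156 = -2383 J.

Q ≈ -2380 J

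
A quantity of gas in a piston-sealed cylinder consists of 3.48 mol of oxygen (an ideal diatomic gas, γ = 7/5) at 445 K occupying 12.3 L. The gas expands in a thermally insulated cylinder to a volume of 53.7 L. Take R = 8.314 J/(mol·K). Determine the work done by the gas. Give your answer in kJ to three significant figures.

Adiabatic: TV^(γ−1) = const with γ = 7/5.
T₂ = T₁ (V₁/V₂)^(γ−1) = 445 × (12.3/53.7)^0.4 = 445 × 0.5546 = 246.8 K.
W_by = nCᵥ(T₁ − T₂) = (3.48)(20.79)(445 − 246.8) = 14337 J.

W ≈ 14.3 kJ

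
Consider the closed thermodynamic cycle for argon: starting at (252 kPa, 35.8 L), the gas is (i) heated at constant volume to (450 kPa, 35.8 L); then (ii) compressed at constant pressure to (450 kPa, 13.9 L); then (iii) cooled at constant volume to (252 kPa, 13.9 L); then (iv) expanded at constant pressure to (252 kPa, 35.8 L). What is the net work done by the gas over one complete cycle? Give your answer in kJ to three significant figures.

W_net ≈ -4.34 kJ

Constant-volume legs do no work.
W(ii) = (450)(13.9 − 35.8) = -9855 J; W(iv) = (252)(35.8 − 13.9) = 5519 J.
W_net = -9855 + 5519 = -4336 J (the counter-clockwise enclosed area).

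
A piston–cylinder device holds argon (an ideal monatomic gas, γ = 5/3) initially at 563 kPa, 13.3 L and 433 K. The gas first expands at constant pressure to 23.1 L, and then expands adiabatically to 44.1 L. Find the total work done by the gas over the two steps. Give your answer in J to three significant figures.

Step 1 (isobaric): W = PΔV = (563 kPa)(23.1 − 13.3 L) = 5517 J.
After step 1: P = 563 kPa, V = 23.1 L, T = 752.1 K.
Step 2 (adiabatic): W = (P₁V₁ − P₂V₂)/(γ−1) = (13005 − 8451)/0.667 = 6832 J.
W_total = 5517 + 6832 = 12349 J.

W_total ≈ 12300 J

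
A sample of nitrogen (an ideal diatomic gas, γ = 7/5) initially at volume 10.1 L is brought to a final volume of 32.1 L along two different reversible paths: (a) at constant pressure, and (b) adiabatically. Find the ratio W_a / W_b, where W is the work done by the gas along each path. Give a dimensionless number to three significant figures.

Path (a) isobaric: W = P₁(V₂ − V₁) → W_a/(P₁V₁) = 2.178.
Path (b) adiabatic: W = P₁V₁(1 − (V₁/V₂)^(γ−1))/(γ−1) → W_b/(P₁V₁) = 0.9258.
W_a / W_b = 2.178 / 0.9258 = 2.353.

W_a / W_b ≈ 2.35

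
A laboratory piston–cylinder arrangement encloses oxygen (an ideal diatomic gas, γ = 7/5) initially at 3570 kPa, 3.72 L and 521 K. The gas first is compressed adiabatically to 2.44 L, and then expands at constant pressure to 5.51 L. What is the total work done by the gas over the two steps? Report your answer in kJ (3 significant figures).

Step 1 (adiabatic): W = (P₁V₁ − P₂V₂)/(γ−1) = (13280 − 15721)/0.4 = -6101 J.
After step 1: P = 6443 kPa, V = 2.44 L, T = 616.7 K.
Step 2 (isobaric): W = PΔV = (6443 kPa)(5.51 − 2.44 L) = 19780 J.
W_total = -6101 + 19780 = 13679 J.

W_total ≈ 13.7 kJ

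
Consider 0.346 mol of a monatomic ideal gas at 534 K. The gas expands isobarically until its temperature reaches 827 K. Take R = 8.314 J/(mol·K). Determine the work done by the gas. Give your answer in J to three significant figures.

W ≈ 843 J

Isobaric: W = P ΔV = nR ΔT.
W = (0.346)(8.314)(827 − 534) = 842.9 J.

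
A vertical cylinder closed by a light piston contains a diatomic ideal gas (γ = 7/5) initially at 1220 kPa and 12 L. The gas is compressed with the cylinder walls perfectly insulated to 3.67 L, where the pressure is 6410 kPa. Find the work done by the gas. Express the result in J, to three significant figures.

W ≈ -22200 J

Adiabatic: W = (P₁V₁ − P₂V₂)/(γ − 1) with γ = 7/5.
P₁V₁ = 14640 J, P₂V₂ = 23525 J.
W = (14640 − 23525) / 0.4 = -22212 J.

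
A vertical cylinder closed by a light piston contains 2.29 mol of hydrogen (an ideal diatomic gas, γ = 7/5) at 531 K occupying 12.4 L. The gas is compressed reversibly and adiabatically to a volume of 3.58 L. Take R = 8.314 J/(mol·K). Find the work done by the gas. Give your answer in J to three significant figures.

W ≈ -16300 J

Adiabatic: TV^(γ−1) = const with γ = 7/5.
T₂ = T₁ (V₁/V₂)^(γ−1) = 531 × (12.4/3.58)^0.4 = 531 × 1.644 = 872.8 K.
W_by = nCᵥ(T₁ − T₂) = (2.29)(20.79)(531 − 872.8) = -16268 J.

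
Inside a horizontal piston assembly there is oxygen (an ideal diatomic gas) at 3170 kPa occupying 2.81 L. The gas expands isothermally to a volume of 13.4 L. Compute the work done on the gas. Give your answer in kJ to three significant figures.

Isothermal: W = nRT ln(V₂/V₁) = P₁V₁ ln(V₂/V₁).
P₁V₁ = (3170 kPa)(2.81 L) = 8908 J.
W = 8908 × ln(13.4/2.81) = 8908 × 1.562
W_by_gas = 13914 J; work on gas = −W_by = -13914 J.

W ≈ -13.9 kJ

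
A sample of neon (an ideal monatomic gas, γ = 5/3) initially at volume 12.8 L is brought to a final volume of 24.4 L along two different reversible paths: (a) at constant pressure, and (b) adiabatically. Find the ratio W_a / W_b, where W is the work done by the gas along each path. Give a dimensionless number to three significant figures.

Path (a) isobaric: W = P₁(V₂ − V₁) → W_a/(P₁V₁) = 0.9062.
Path (b) adiabatic: W = P₁V₁(1 − (V₁/V₂)^(γ−1))/(γ−1) → W_b/(P₁V₁) = 0.5243.
W_a / W_b = 0.9062 / 0.5243 = 1.728.

W_a / W_b ≈ 1.73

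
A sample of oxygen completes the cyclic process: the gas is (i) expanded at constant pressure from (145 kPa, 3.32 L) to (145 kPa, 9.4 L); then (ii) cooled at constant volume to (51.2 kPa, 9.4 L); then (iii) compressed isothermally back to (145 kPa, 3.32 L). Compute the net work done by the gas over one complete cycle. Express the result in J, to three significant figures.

W_net ≈ 381 J

Leg (i): W = PΔV = (145)(9.4 − 3.32) = 881.6 J.
Leg (ii): W = 0.
Leg (iii): W = PᵢVᵢ ln(V_f/Vᵢ) = (481.3) ln(3.32/9.4) = -500.9 J.
W_net = 881.6 − 500.9 = 380.7 J.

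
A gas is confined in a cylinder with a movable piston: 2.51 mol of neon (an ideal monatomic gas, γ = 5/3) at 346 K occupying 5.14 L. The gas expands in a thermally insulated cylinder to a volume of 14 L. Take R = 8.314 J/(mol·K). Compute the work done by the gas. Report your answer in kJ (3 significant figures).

W ≈ 5.28 kJ

Adiabatic: TV^(γ−1) = const with γ = 5/3.
T₂ = T₁ (V₁/V₂)^(γ−1) = 346 × (5.14/14)^0.667 = 346 × 0.5127 = 177.4 K.
W_by = nCᵥ(T₁ − T₂) = (2.51)(12.47)(346 − 177.4) = 5277 J.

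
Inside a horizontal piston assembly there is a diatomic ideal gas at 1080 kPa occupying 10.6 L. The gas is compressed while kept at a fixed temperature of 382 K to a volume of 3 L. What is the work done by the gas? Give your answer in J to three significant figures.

Isothermal: W = nRT ln(V₂/V₁) = P₁V₁ ln(V₂/V₁).
P₁V₁ = (1080 kPa)(10.6 L) = 11448 J.
W = 11448 × ln(3/10.6) = 11448 × -1.262
W_by_gas = -14450 J.

W ≈ -14500 J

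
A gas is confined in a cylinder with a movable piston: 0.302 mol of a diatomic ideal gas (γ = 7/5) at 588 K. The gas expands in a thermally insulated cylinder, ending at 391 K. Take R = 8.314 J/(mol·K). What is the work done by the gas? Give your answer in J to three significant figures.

Adiabatic ⇒ Q = 0, so W_by = −ΔU = nCᵥ(T₁ − T₂).
Cᵥ = 5R/2 = 20.79 J/(mol·K).
W = (0.302)(20.79)(588 − 391) = 1237 J.

W ≈ 1240 J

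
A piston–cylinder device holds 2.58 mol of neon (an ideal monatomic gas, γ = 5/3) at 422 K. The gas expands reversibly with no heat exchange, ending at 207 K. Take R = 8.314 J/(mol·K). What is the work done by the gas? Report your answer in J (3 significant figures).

W ≈ 6920 J

Adiabatic ⇒ Q = 0, so W_by = −ΔU = nCᵥ(T₁ − T₂).
Cᵥ = 3R/2 = 12.47 J/(mol·K).
W = (2.58)(12.47)(422 − 207) = 6918 J.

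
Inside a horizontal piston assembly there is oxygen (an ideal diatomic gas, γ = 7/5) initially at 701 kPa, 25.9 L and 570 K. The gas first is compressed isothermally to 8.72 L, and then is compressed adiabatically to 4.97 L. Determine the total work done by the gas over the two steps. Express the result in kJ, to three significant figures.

W_total ≈ -31.2 kJ

Step 1 (isothermal): W = P₁V₁ ln(V₂/V₁) = (18156) ln(8.72/25.9) = -19765 J.
After step 1: P = 2082 kPa, V = 8.72 L, T = 570 K.
Step 2 (adiabatic): W = (P₁V₁ − P₂V₂)/(γ−1) = (18156 − 22734)/0.4 = -11446 J.
W_total = -19765 − 11446 = -31211 J.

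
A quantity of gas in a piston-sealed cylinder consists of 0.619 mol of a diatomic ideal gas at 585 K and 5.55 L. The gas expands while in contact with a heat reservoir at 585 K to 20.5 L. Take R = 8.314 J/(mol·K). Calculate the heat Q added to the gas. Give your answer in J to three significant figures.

Q ≈ 3930 J

Isothermal ⇒ ΔU = 0, so Q = W = nRT ln(V₂/V₁).
Q = (0.619)(8.314)(585) ln(20.5/5.55) = 3011 × 1.307 = 3934 J.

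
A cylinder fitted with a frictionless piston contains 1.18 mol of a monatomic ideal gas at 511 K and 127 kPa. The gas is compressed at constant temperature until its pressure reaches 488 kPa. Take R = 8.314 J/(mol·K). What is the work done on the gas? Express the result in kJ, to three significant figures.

Isothermal process: W = nRT ln(V₂/V₁) = nRT ln(P₁/P₂).
W = (1.18)(8.314)(511) × ln(127/488)
  = 5013 × ln(0.2602) = 5013 × -1.346
W_by_gas = -6748 J; work on gas = −W_by = 6748 J.

W ≈ 6.75 kJ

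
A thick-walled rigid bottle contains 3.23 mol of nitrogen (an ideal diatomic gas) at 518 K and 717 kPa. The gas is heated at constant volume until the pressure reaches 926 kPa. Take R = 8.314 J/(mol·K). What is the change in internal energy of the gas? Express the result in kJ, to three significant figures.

ΔU ≈ 10.1 kJ

Constant volume ⇒ W = 0, so Q = ΔU = nCᵥΔT with Cᵥ = 5R/2 = 20.79 J/(mol·K).
At constant V, T₂/T₁ = P₂/P₁ ⇒ ΔT = T₁(P₂/P₁ − 1) = 518·(926/717 − 1) = 151 K.
ΔU = (3.23)(20.79)(151) = 10137 J.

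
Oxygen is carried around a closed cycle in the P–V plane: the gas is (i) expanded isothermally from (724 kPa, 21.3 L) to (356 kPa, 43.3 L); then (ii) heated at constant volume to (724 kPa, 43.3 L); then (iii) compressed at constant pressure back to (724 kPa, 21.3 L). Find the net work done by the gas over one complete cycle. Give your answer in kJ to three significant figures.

Leg (i): W = PᵢVᵢ ln(V_f/Vᵢ) = (15421) ln(43.3/21.3) = 10941 J.
Leg (ii): W = 0.
Leg (iii): W = PΔV = (724)(21.3 − 43.3) = -15928 J.
W_net = 10941 − 15928 = -4987 J.

W_net ≈ -4.99 kJ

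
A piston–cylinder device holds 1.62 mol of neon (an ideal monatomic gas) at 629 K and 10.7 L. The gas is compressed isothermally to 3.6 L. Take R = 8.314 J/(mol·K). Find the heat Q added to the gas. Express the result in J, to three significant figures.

Isothermal ⇒ ΔU = 0, so Q = W = nRT ln(V₂/V₁).
Q = (1.62)(8.314)(629) ln(3.6/10.7) = 8472 × -1.089 = -9228 J.

Q ≈ -9230 J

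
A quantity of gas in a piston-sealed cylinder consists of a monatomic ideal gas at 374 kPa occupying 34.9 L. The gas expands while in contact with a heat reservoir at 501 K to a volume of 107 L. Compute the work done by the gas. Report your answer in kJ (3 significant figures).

W ≈ 14.6 kJ

Isothermal: W = nRT ln(V₂/V₁) = P₁V₁ ln(V₂/V₁).
P₁V₁ = (374 kPa)(34.9 L) = 13053 J.
W = 13053 × ln(107/34.9) = 13053 × 1.12
W_by_gas = 14623 J.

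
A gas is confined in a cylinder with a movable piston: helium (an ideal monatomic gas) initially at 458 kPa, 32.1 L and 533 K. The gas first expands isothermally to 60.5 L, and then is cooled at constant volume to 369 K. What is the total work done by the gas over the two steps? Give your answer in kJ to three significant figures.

Step 1 (isothermal): W = P₁V₁ ln(V₂/V₁) = (14702) ln(60.5/32.1) = 9318 J.
Step 2 (isochoric): W = 0 (constant volume).
W_total = 9318 + 0 = 9318 J.

W_total ≈ 9.32 kJ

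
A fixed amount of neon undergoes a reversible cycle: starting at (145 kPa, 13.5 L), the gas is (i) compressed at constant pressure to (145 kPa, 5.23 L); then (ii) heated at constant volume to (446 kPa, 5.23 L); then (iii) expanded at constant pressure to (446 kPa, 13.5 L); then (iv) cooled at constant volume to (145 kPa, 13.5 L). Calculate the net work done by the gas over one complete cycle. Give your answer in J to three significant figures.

W_net ≈ 2490 J

Constant-volume legs do no work.
W(i) = (145)(5.23 − 13.5) = -1199 J; W(iii) = (446)(13.5 − 5.23) = 3688 J.
W_net = -1199 + 3688 = 2489 J (the clockwise enclosed area).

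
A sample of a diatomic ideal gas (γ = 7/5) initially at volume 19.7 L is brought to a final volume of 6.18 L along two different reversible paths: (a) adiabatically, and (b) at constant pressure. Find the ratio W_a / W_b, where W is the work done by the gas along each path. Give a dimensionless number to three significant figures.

W_a / W_b ≈ 2.15

Path (a) adiabatic: W = P₁V₁(1 − (V₁/V₂)^(γ−1))/(γ−1) → W_a/(P₁V₁) = -1.475.
Path (b) isobaric: W = P₁(V₂ − V₁) → W_b/(P₁V₁) = -0.6863.
W_a / W_b = -1.475 / -0.6863 = 2.149.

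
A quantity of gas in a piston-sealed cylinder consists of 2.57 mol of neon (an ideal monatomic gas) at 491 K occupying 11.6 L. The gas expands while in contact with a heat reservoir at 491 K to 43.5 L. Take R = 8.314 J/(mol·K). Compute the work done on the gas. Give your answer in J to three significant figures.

W ≈ -13900 J

Isothermal: W = nRT ln(V₂/V₁).
W = (2.57)(8.314)(491) × ln(43.5/11.6)
  = 10491 × 1.322
W_by_gas = 13867 J; work on gas = −W_by = -13867 J.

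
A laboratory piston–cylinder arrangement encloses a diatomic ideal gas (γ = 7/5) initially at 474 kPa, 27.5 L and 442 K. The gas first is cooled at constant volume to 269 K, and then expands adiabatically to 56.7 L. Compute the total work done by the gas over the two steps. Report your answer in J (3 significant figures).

Step 1 (isochoric): W = 0 (constant volume).
After step 1: P = 288.5 kPa (V unchanged).
Step 2 (adiabatic): W = (P₁V₁ − P₂V₂)/(γ−1) = (7933 − 5939)/0.4 = 4984 J.
W_total = 0 + 4984 = 4984 J.

W_total ≈ 4980 J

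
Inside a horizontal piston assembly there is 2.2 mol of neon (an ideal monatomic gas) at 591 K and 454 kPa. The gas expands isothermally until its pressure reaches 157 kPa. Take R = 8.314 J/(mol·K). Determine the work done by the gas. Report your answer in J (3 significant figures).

Isothermal process: W = nRT ln(V₂/V₁) = nRT ln(P₁/P₂).
W = (2.2)(8.314)(591) × ln(454/157)
  = 10810 × ln(2.892) = 10810 × 1.062
W_by_gas = 11478 J.

W ≈ 11500 J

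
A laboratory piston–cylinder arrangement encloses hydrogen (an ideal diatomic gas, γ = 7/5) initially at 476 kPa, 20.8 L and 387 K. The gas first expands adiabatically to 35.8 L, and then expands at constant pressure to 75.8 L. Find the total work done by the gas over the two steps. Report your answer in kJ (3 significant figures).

W_total ≈ 13.7 kJ

Step 1 (adiabatic): W = (P₁V₁ − P₂V₂)/(γ−1) = (9901 − 7968)/0.4 = 4832 J.
After step 1: P = 222.6 kPa, V = 35.8 L, T = 311.4 K.
Step 2 (isobaric): W = PΔV = (222.6 kPa)(75.8 − 35.8 L) = 8903 J.
W_total = 4832 + 8903 = 13735 J.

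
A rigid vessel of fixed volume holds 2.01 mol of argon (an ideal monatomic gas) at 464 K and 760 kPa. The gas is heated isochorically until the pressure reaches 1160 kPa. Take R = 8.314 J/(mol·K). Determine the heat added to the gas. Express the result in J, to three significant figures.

Constant volume ⇒ W = 0, so Q = ΔU = nCᵥΔT with Cᵥ = 3R/2 = 12.47 J/(mol·K).
At constant V, T₂/T₁ = P₂/P₁ ⇒ ΔT = T₁(P₂/P₁ − 1) = 464·(1160/760 − 1) = 244.2 K.
ΔU = (2.01)(12.47)(244.2) = 6122 J.

Q ≈ 6120 J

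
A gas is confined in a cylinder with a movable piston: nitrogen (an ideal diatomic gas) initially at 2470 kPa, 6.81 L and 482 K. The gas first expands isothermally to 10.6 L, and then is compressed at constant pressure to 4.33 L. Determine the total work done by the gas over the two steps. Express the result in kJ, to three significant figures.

W_total ≈ -2.51 kJ

Step 1 (isothermal): W = P₁V₁ ln(V₂/V₁) = (16821) ln(10.6/6.81) = 7443 J.
After step 1: P = 1587 kPa, V = 10.6 L, T = 482 K.
Step 2 (isobaric): W = PΔV = (1587 kPa)(4.33 − 10.6 L) = -9950 J.
W_total = 7443 − 9950 = -2507 J.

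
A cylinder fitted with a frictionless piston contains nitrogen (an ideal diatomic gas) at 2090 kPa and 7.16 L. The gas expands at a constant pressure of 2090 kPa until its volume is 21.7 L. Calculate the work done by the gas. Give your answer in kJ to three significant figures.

Isobaric: W = P ΔV.
W = (2090 kPa)(21.7 − 7.16 L) = (2090)(14.54) = 30389 J.

W ≈ 30.4 kJ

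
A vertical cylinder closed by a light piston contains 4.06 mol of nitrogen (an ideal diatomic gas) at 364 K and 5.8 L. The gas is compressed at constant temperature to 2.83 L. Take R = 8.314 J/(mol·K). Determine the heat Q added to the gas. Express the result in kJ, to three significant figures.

Isothermal ⇒ ΔU = 0, so Q = W = nRT ln(V₂/V₁).
Q = (4.06)(8.314)(364) ln(2.83/5.8) = 12287 × -0.7176 = -8817 J.

Q ≈ -8.82 kJ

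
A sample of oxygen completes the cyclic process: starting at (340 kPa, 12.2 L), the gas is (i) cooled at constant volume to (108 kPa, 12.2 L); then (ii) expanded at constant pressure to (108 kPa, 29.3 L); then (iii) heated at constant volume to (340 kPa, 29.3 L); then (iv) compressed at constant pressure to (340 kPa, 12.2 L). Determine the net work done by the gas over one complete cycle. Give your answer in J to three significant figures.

Constant-volume legs do no work.
W(ii) = (108)(29.3 − 12.2) = 1847 J; W(iv) = (340)(12.2 − 29.3) = -5814 J.
W_net = 1847 − 5814 = -3967 J (the counter-clockwise enclosed area).

W_net ≈ -3970 J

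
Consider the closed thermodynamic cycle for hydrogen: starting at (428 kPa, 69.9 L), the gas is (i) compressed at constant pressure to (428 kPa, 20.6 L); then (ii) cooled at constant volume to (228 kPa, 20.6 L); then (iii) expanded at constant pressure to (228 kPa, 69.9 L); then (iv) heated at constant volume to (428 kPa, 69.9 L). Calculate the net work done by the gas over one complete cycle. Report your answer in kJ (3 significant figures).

Constant-volume legs do no work.
W(i) = (428)(20.6 − 69.9) = -21100 J; W(iii) = (228)(69.9 − 20.6) = 11240 J.
W_net = -21100 + 11240 = -9860 J (the counter-clockwise enclosed area).

W_net ≈ -9.86 kJ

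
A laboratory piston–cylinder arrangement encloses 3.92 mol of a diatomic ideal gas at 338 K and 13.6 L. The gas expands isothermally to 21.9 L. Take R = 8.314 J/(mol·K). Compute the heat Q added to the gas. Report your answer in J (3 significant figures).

Isothermal ⇒ ΔU = 0, so Q = W = nRT ln(V₂/V₁).
Q = (3.92)(8.314)(338) ln(21.9/13.6) = 11016 × 0.4764 = 5248 J.

Q ≈ 5250 J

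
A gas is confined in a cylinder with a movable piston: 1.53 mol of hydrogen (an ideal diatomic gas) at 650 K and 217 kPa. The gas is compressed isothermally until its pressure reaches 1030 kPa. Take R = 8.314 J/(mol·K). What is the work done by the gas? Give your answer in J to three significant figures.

W ≈ -12900 J

Isothermal process: W = nRT ln(V₂/V₁) = nRT ln(P₁/P₂).
W = (1.53)(8.314)(650) × ln(217/1030)
  = 8268 × ln(0.2107) = 8268 × -1.557
W_by_gas = -12877 J.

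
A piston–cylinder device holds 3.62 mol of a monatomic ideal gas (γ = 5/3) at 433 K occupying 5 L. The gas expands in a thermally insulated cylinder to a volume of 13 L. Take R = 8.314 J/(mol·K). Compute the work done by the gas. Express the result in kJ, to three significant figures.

Adiabatic: TV^(γ−1) = const with γ = 5/3.
T₂ = T₁ (V₁/V₂)^(γ−1) = 433 × (5/13)^0.667 = 433 × 0.5289 = 229 K.
W_by = nCᵥ(T₁ − T₂) = (3.62)(12.47)(433 − 229) = 9210 J.

W ≈ 9.21 kJ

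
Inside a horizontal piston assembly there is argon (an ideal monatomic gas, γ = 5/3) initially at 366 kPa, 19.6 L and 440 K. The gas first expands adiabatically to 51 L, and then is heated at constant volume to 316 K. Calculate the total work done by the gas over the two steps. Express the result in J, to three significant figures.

Step 1 (adiabatic): W = (P₁V₁ − P₂V₂)/(γ−1) = (7174 − 3792)/0.667 = 5072 J.
Step 2 (isochoric): W = 0 (constant volume).
W_total = 5072 + 0 = 5072 J.

W_total ≈ 5070 J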